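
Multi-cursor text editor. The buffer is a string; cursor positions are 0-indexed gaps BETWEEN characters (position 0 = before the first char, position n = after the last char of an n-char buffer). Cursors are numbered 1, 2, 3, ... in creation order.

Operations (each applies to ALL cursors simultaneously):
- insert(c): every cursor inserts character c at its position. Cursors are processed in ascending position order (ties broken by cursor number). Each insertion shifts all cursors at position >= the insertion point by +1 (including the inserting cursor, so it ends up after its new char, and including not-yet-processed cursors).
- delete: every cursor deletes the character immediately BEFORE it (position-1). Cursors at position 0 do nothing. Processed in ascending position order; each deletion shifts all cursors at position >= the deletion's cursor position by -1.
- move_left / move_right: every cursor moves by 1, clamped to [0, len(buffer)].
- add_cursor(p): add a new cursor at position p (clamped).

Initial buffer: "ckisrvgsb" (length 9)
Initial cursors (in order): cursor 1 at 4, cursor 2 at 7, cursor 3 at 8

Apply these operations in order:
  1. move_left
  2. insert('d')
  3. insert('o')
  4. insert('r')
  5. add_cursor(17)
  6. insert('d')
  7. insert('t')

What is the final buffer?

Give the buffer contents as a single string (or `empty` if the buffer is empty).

After op 1 (move_left): buffer="ckisrvgsb" (len 9), cursors c1@3 c2@6 c3@7, authorship .........
After op 2 (insert('d')): buffer="ckidsrvdgdsb" (len 12), cursors c1@4 c2@8 c3@10, authorship ...1...2.3..
After op 3 (insert('o')): buffer="ckidosrvdogdosb" (len 15), cursors c1@5 c2@10 c3@13, authorship ...11...22.33..
After op 4 (insert('r')): buffer="ckidorsrvdorgdorsb" (len 18), cursors c1@6 c2@12 c3@16, authorship ...111...222.333..
After op 5 (add_cursor(17)): buffer="ckidorsrvdorgdorsb" (len 18), cursors c1@6 c2@12 c3@16 c4@17, authorship ...111...222.333..
After op 6 (insert('d')): buffer="ckidordsrvdordgdordsdb" (len 22), cursors c1@7 c2@14 c3@19 c4@21, authorship ...1111...2222.3333.4.
After op 7 (insert('t')): buffer="ckidordtsrvdordtgdordtsdtb" (len 26), cursors c1@8 c2@16 c3@22 c4@25, authorship ...11111...22222.33333.44.

Answer: ckidordtsrvdordtgdordtsdtb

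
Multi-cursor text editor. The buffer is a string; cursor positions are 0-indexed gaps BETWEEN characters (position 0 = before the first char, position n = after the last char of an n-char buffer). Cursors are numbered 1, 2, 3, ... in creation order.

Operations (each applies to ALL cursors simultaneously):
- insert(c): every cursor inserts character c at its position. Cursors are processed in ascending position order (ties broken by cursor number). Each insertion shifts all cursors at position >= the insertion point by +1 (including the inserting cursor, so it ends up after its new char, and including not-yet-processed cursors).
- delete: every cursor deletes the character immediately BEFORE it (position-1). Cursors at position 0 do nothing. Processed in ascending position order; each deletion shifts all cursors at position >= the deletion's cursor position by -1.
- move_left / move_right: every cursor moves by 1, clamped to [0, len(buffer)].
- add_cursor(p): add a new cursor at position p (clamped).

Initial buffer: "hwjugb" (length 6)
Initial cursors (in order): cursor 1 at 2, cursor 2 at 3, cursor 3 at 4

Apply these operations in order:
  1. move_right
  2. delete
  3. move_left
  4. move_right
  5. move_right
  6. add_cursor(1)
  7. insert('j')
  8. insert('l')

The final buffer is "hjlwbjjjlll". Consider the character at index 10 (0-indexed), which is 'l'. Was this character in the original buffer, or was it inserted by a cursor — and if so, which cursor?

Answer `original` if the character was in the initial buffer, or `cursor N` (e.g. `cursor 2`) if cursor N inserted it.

After op 1 (move_right): buffer="hwjugb" (len 6), cursors c1@3 c2@4 c3@5, authorship ......
After op 2 (delete): buffer="hwb" (len 3), cursors c1@2 c2@2 c3@2, authorship ...
After op 3 (move_left): buffer="hwb" (len 3), cursors c1@1 c2@1 c3@1, authorship ...
After op 4 (move_right): buffer="hwb" (len 3), cursors c1@2 c2@2 c3@2, authorship ...
After op 5 (move_right): buffer="hwb" (len 3), cursors c1@3 c2@3 c3@3, authorship ...
After op 6 (add_cursor(1)): buffer="hwb" (len 3), cursors c4@1 c1@3 c2@3 c3@3, authorship ...
After op 7 (insert('j')): buffer="hjwbjjj" (len 7), cursors c4@2 c1@7 c2@7 c3@7, authorship .4..123
After op 8 (insert('l')): buffer="hjlwbjjjlll" (len 11), cursors c4@3 c1@11 c2@11 c3@11, authorship .44..123123
Authorship (.=original, N=cursor N): . 4 4 . . 1 2 3 1 2 3
Index 10: author = 3

Answer: cursor 3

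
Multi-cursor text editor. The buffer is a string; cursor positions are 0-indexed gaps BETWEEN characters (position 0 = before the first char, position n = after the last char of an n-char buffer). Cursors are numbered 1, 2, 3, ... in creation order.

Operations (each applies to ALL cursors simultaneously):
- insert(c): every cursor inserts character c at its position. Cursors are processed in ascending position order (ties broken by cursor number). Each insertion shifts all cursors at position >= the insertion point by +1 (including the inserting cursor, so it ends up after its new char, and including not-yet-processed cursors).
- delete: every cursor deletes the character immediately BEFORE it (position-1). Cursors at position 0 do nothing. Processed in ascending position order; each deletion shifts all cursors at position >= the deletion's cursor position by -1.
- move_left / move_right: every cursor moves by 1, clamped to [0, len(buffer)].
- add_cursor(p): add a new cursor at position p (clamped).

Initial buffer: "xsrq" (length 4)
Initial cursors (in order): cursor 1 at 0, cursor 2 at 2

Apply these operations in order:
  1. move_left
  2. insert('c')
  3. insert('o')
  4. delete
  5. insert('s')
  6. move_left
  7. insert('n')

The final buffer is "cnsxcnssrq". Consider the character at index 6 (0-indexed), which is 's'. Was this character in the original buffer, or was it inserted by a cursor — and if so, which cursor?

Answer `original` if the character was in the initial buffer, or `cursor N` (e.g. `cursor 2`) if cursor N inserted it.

After op 1 (move_left): buffer="xsrq" (len 4), cursors c1@0 c2@1, authorship ....
After op 2 (insert('c')): buffer="cxcsrq" (len 6), cursors c1@1 c2@3, authorship 1.2...
After op 3 (insert('o')): buffer="coxcosrq" (len 8), cursors c1@2 c2@5, authorship 11.22...
After op 4 (delete): buffer="cxcsrq" (len 6), cursors c1@1 c2@3, authorship 1.2...
After op 5 (insert('s')): buffer="csxcssrq" (len 8), cursors c1@2 c2@5, authorship 11.22...
After op 6 (move_left): buffer="csxcssrq" (len 8), cursors c1@1 c2@4, authorship 11.22...
After op 7 (insert('n')): buffer="cnsxcnssrq" (len 10), cursors c1@2 c2@6, authorship 111.222...
Authorship (.=original, N=cursor N): 1 1 1 . 2 2 2 . . .
Index 6: author = 2

Answer: cursor 2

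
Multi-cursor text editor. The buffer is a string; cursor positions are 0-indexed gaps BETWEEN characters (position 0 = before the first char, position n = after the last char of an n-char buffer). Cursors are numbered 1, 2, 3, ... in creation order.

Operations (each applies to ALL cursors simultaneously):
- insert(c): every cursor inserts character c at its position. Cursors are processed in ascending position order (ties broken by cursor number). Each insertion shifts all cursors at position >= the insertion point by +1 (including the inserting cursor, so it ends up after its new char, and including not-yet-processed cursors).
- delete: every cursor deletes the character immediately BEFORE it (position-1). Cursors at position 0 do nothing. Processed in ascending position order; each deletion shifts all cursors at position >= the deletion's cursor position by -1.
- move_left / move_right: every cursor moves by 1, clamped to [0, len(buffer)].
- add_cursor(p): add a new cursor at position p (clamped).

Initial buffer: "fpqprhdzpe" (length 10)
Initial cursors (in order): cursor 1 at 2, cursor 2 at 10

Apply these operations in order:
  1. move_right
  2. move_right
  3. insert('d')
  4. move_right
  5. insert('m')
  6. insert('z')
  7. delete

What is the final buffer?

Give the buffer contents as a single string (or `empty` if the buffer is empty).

Answer: fpqpdrmhdzpedm

Derivation:
After op 1 (move_right): buffer="fpqprhdzpe" (len 10), cursors c1@3 c2@10, authorship ..........
After op 2 (move_right): buffer="fpqprhdzpe" (len 10), cursors c1@4 c2@10, authorship ..........
After op 3 (insert('d')): buffer="fpqpdrhdzped" (len 12), cursors c1@5 c2@12, authorship ....1......2
After op 4 (move_right): buffer="fpqpdrhdzped" (len 12), cursors c1@6 c2@12, authorship ....1......2
After op 5 (insert('m')): buffer="fpqpdrmhdzpedm" (len 14), cursors c1@7 c2@14, authorship ....1.1.....22
After op 6 (insert('z')): buffer="fpqpdrmzhdzpedmz" (len 16), cursors c1@8 c2@16, authorship ....1.11.....222
After op 7 (delete): buffer="fpqpdrmhdzpedm" (len 14), cursors c1@7 c2@14, authorship ....1.1.....22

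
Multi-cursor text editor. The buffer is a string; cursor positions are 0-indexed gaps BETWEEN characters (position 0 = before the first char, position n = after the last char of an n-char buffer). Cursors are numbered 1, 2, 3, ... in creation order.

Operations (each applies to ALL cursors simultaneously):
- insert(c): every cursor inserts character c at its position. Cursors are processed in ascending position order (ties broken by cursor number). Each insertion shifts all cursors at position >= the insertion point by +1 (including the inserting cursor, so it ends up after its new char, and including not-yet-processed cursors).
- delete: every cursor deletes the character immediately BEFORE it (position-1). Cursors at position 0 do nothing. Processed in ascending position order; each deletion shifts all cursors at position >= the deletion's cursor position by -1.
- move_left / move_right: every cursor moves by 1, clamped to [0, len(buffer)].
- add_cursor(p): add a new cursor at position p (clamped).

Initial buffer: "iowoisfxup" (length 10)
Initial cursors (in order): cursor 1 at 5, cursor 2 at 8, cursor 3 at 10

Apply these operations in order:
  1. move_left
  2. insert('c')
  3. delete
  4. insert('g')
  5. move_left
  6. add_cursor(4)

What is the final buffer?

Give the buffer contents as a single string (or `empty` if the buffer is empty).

Answer: iowogisfgxugp

Derivation:
After op 1 (move_left): buffer="iowoisfxup" (len 10), cursors c1@4 c2@7 c3@9, authorship ..........
After op 2 (insert('c')): buffer="iowocisfcxucp" (len 13), cursors c1@5 c2@9 c3@12, authorship ....1...2..3.
After op 3 (delete): buffer="iowoisfxup" (len 10), cursors c1@4 c2@7 c3@9, authorship ..........
After op 4 (insert('g')): buffer="iowogisfgxugp" (len 13), cursors c1@5 c2@9 c3@12, authorship ....1...2..3.
After op 5 (move_left): buffer="iowogisfgxugp" (len 13), cursors c1@4 c2@8 c3@11, authorship ....1...2..3.
After op 6 (add_cursor(4)): buffer="iowogisfgxugp" (len 13), cursors c1@4 c4@4 c2@8 c3@11, authorship ....1...2..3.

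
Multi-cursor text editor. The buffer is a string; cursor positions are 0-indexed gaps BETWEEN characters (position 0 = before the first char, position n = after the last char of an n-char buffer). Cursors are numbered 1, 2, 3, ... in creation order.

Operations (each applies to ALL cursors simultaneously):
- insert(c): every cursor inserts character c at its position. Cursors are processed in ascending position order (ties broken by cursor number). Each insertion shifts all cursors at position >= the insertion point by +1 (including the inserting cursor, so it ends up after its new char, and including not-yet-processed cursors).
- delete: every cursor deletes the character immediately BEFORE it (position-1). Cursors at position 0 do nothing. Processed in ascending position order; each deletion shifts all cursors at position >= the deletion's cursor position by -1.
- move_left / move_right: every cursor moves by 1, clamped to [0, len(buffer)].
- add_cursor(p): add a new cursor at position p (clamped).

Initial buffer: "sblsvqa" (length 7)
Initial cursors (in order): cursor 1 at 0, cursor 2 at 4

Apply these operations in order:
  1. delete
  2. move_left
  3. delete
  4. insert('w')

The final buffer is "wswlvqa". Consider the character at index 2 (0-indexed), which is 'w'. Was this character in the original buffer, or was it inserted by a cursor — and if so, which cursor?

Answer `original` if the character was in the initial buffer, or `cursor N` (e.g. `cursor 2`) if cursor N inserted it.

Answer: cursor 2

Derivation:
After op 1 (delete): buffer="sblvqa" (len 6), cursors c1@0 c2@3, authorship ......
After op 2 (move_left): buffer="sblvqa" (len 6), cursors c1@0 c2@2, authorship ......
After op 3 (delete): buffer="slvqa" (len 5), cursors c1@0 c2@1, authorship .....
After op 4 (insert('w')): buffer="wswlvqa" (len 7), cursors c1@1 c2@3, authorship 1.2....
Authorship (.=original, N=cursor N): 1 . 2 . . . .
Index 2: author = 2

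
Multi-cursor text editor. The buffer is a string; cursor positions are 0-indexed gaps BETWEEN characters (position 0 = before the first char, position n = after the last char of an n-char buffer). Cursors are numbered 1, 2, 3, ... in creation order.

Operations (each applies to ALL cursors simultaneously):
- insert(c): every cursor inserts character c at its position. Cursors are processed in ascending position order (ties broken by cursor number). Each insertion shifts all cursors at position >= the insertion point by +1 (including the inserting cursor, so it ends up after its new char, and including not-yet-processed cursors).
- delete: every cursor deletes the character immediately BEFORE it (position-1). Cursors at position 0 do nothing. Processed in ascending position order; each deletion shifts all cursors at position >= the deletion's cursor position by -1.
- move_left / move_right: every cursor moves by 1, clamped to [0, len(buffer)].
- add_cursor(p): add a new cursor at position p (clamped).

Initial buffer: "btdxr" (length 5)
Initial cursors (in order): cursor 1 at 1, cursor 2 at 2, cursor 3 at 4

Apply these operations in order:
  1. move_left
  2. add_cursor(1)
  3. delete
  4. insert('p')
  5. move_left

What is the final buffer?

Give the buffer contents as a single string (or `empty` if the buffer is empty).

After op 1 (move_left): buffer="btdxr" (len 5), cursors c1@0 c2@1 c3@3, authorship .....
After op 2 (add_cursor(1)): buffer="btdxr" (len 5), cursors c1@0 c2@1 c4@1 c3@3, authorship .....
After op 3 (delete): buffer="txr" (len 3), cursors c1@0 c2@0 c4@0 c3@1, authorship ...
After op 4 (insert('p')): buffer="ppptpxr" (len 7), cursors c1@3 c2@3 c4@3 c3@5, authorship 124.3..
After op 5 (move_left): buffer="ppptpxr" (len 7), cursors c1@2 c2@2 c4@2 c3@4, authorship 124.3..

Answer: ppptpxr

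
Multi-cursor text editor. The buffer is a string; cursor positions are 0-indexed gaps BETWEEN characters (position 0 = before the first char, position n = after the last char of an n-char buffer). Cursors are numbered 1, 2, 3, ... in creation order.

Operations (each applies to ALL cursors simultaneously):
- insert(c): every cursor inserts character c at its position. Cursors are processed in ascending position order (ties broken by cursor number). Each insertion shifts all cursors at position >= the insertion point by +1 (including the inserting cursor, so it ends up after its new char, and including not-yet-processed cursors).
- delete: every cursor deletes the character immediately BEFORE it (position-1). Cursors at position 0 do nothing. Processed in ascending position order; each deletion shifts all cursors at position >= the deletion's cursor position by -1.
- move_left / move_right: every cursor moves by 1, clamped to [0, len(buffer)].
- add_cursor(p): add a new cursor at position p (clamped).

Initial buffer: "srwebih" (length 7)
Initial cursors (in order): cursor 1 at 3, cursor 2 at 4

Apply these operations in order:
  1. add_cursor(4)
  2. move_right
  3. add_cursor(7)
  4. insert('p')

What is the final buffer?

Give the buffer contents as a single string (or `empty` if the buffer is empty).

Answer: srwepbppihp

Derivation:
After op 1 (add_cursor(4)): buffer="srwebih" (len 7), cursors c1@3 c2@4 c3@4, authorship .......
After op 2 (move_right): buffer="srwebih" (len 7), cursors c1@4 c2@5 c3@5, authorship .......
After op 3 (add_cursor(7)): buffer="srwebih" (len 7), cursors c1@4 c2@5 c3@5 c4@7, authorship .......
After op 4 (insert('p')): buffer="srwepbppihp" (len 11), cursors c1@5 c2@8 c3@8 c4@11, authorship ....1.23..4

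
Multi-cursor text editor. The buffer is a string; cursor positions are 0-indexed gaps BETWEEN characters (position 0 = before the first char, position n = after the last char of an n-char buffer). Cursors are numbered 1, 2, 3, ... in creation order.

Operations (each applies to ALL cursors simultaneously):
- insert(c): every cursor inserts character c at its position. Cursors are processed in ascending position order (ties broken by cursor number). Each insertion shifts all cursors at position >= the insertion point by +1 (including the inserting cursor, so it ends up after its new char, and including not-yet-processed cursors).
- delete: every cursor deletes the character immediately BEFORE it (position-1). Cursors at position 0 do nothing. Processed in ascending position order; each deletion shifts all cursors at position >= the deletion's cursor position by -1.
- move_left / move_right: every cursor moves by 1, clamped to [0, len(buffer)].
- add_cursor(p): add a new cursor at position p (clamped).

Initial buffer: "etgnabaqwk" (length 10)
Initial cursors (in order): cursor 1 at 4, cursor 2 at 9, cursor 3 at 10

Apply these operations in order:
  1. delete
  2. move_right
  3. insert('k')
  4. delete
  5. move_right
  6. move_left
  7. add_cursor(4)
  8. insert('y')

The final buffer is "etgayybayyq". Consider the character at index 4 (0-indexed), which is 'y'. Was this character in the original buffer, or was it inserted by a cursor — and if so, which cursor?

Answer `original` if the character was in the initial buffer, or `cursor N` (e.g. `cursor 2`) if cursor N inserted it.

After op 1 (delete): buffer="etgabaq" (len 7), cursors c1@3 c2@7 c3@7, authorship .......
After op 2 (move_right): buffer="etgabaq" (len 7), cursors c1@4 c2@7 c3@7, authorship .......
After op 3 (insert('k')): buffer="etgakbaqkk" (len 10), cursors c1@5 c2@10 c3@10, authorship ....1...23
After op 4 (delete): buffer="etgabaq" (len 7), cursors c1@4 c2@7 c3@7, authorship .......
After op 5 (move_right): buffer="etgabaq" (len 7), cursors c1@5 c2@7 c3@7, authorship .......
After op 6 (move_left): buffer="etgabaq" (len 7), cursors c1@4 c2@6 c3@6, authorship .......
After op 7 (add_cursor(4)): buffer="etgabaq" (len 7), cursors c1@4 c4@4 c2@6 c3@6, authorship .......
After op 8 (insert('y')): buffer="etgayybayyq" (len 11), cursors c1@6 c4@6 c2@10 c3@10, authorship ....14..23.
Authorship (.=original, N=cursor N): . . . . 1 4 . . 2 3 .
Index 4: author = 1

Answer: cursor 1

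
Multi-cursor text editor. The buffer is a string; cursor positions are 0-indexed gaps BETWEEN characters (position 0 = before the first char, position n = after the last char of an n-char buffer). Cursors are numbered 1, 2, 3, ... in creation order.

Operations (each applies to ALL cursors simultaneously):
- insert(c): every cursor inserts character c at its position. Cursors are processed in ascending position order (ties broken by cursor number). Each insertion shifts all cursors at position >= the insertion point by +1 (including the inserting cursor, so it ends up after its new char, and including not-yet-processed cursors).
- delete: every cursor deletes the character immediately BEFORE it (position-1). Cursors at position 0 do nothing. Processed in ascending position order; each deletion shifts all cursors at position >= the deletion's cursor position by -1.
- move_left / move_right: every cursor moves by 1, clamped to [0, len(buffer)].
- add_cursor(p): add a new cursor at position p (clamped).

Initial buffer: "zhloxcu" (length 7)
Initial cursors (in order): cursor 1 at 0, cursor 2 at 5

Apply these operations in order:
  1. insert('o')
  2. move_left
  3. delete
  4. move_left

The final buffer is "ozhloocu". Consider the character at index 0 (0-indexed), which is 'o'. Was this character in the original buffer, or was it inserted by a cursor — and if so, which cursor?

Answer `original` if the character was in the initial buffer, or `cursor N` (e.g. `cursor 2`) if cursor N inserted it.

After op 1 (insert('o')): buffer="ozhloxocu" (len 9), cursors c1@1 c2@7, authorship 1.....2..
After op 2 (move_left): buffer="ozhloxocu" (len 9), cursors c1@0 c2@6, authorship 1.....2..
After op 3 (delete): buffer="ozhloocu" (len 8), cursors c1@0 c2@5, authorship 1....2..
After op 4 (move_left): buffer="ozhloocu" (len 8), cursors c1@0 c2@4, authorship 1....2..
Authorship (.=original, N=cursor N): 1 . . . . 2 . .
Index 0: author = 1

Answer: cursor 1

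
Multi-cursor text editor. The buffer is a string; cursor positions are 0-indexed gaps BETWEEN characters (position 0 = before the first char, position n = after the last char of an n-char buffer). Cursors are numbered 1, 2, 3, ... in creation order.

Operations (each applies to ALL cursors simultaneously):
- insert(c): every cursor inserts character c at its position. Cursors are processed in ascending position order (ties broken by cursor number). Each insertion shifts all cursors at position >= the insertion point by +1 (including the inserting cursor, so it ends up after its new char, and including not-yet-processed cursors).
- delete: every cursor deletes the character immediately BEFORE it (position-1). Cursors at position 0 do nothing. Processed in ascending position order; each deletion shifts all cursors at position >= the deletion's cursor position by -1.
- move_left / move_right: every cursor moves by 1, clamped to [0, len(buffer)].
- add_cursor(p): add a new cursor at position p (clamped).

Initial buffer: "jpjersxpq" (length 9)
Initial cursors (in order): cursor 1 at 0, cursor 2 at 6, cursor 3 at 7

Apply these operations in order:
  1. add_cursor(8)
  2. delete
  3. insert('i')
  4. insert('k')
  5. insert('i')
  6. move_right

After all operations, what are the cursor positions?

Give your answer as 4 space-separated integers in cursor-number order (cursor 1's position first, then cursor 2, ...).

After op 1 (add_cursor(8)): buffer="jpjersxpq" (len 9), cursors c1@0 c2@6 c3@7 c4@8, authorship .........
After op 2 (delete): buffer="jpjerq" (len 6), cursors c1@0 c2@5 c3@5 c4@5, authorship ......
After op 3 (insert('i')): buffer="ijpjeriiiq" (len 10), cursors c1@1 c2@9 c3@9 c4@9, authorship 1.....234.
After op 4 (insert('k')): buffer="ikjpjeriiikkkq" (len 14), cursors c1@2 c2@13 c3@13 c4@13, authorship 11.....234234.
After op 5 (insert('i')): buffer="ikijpjeriiikkkiiiq" (len 18), cursors c1@3 c2@17 c3@17 c4@17, authorship 111.....234234234.
After op 6 (move_right): buffer="ikijpjeriiikkkiiiq" (len 18), cursors c1@4 c2@18 c3@18 c4@18, authorship 111.....234234234.

Answer: 4 18 18 18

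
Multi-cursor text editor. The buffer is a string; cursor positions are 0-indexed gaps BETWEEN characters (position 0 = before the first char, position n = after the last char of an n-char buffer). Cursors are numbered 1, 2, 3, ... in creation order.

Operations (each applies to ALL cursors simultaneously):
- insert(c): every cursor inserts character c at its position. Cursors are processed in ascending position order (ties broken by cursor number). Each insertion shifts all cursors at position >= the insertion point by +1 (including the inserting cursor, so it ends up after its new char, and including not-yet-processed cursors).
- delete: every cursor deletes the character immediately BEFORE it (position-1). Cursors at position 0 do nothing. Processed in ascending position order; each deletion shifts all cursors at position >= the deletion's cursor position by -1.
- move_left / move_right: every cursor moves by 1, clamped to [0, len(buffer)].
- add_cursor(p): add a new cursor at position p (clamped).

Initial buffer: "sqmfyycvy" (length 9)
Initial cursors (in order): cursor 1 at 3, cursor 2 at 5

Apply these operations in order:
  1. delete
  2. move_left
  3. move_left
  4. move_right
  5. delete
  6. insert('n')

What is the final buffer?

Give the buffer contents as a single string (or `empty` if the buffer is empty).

After op 1 (delete): buffer="sqfycvy" (len 7), cursors c1@2 c2@3, authorship .......
After op 2 (move_left): buffer="sqfycvy" (len 7), cursors c1@1 c2@2, authorship .......
After op 3 (move_left): buffer="sqfycvy" (len 7), cursors c1@0 c2@1, authorship .......
After op 4 (move_right): buffer="sqfycvy" (len 7), cursors c1@1 c2@2, authorship .......
After op 5 (delete): buffer="fycvy" (len 5), cursors c1@0 c2@0, authorship .....
After op 6 (insert('n')): buffer="nnfycvy" (len 7), cursors c1@2 c2@2, authorship 12.....

Answer: nnfycvy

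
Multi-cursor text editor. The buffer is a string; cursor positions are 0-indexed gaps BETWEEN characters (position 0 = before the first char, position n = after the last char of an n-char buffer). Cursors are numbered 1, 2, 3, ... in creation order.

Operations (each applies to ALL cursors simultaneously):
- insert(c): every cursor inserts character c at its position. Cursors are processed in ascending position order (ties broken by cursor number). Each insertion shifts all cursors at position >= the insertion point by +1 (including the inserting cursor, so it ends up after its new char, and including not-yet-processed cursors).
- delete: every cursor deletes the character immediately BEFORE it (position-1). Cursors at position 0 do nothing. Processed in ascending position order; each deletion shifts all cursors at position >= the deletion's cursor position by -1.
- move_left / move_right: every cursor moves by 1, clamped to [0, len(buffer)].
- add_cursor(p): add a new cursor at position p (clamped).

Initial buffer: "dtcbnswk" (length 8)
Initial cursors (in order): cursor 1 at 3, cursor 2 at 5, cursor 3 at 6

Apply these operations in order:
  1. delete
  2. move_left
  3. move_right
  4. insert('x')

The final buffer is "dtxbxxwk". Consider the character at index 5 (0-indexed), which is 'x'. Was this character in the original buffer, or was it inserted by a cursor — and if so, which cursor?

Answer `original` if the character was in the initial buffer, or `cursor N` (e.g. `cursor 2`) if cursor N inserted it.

After op 1 (delete): buffer="dtbwk" (len 5), cursors c1@2 c2@3 c3@3, authorship .....
After op 2 (move_left): buffer="dtbwk" (len 5), cursors c1@1 c2@2 c3@2, authorship .....
After op 3 (move_right): buffer="dtbwk" (len 5), cursors c1@2 c2@3 c3@3, authorship .....
After op 4 (insert('x')): buffer="dtxbxxwk" (len 8), cursors c1@3 c2@6 c3@6, authorship ..1.23..
Authorship (.=original, N=cursor N): . . 1 . 2 3 . .
Index 5: author = 3

Answer: cursor 3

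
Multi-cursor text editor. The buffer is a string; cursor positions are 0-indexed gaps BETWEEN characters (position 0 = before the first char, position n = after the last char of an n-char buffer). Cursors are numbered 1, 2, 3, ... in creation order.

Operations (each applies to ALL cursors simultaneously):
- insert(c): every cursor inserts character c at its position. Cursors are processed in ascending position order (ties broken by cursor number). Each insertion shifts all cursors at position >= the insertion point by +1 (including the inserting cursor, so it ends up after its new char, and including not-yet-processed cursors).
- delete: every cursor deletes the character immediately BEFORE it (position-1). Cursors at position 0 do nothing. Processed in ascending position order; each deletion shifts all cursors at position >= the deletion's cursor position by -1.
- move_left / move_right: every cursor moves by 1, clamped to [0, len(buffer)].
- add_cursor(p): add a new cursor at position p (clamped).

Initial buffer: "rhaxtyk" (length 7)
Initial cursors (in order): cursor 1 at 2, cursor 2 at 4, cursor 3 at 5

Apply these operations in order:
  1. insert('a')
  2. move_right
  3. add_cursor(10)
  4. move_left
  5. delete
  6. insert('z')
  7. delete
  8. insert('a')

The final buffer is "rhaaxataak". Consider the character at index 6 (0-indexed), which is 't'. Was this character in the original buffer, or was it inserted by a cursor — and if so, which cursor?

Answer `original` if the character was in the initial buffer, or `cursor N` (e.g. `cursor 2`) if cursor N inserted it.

Answer: original

Derivation:
After op 1 (insert('a')): buffer="rhaaxatayk" (len 10), cursors c1@3 c2@6 c3@8, authorship ..1..2.3..
After op 2 (move_right): buffer="rhaaxatayk" (len 10), cursors c1@4 c2@7 c3@9, authorship ..1..2.3..
After op 3 (add_cursor(10)): buffer="rhaaxatayk" (len 10), cursors c1@4 c2@7 c3@9 c4@10, authorship ..1..2.3..
After op 4 (move_left): buffer="rhaaxatayk" (len 10), cursors c1@3 c2@6 c3@8 c4@9, authorship ..1..2.3..
After op 5 (delete): buffer="rhaxtk" (len 6), cursors c1@2 c2@4 c3@5 c4@5, authorship ......
After op 6 (insert('z')): buffer="rhzaxztzzk" (len 10), cursors c1@3 c2@6 c3@9 c4@9, authorship ..1..2.34.
After op 7 (delete): buffer="rhaxtk" (len 6), cursors c1@2 c2@4 c3@5 c4@5, authorship ......
After op 8 (insert('a')): buffer="rhaaxataak" (len 10), cursors c1@3 c2@6 c3@9 c4@9, authorship ..1..2.34.
Authorship (.=original, N=cursor N): . . 1 . . 2 . 3 4 .
Index 6: author = original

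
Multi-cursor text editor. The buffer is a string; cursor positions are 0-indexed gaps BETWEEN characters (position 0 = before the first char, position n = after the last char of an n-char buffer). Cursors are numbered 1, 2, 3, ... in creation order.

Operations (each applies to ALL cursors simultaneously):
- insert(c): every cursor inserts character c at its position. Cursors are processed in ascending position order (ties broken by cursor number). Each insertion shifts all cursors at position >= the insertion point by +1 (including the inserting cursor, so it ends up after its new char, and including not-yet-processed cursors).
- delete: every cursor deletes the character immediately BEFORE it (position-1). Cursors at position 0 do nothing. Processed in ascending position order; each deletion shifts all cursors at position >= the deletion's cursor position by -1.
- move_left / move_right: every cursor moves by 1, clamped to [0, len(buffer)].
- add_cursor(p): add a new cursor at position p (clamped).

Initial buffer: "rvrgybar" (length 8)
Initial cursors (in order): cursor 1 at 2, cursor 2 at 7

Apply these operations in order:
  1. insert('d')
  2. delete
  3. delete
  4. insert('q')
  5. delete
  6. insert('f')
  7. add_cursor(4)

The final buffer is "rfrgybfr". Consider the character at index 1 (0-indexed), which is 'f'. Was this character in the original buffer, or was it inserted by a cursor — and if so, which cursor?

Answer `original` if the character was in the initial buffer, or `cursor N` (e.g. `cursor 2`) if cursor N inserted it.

Answer: cursor 1

Derivation:
After op 1 (insert('d')): buffer="rvdrgybadr" (len 10), cursors c1@3 c2@9, authorship ..1.....2.
After op 2 (delete): buffer="rvrgybar" (len 8), cursors c1@2 c2@7, authorship ........
After op 3 (delete): buffer="rrgybr" (len 6), cursors c1@1 c2@5, authorship ......
After op 4 (insert('q')): buffer="rqrgybqr" (len 8), cursors c1@2 c2@7, authorship .1....2.
After op 5 (delete): buffer="rrgybr" (len 6), cursors c1@1 c2@5, authorship ......
After op 6 (insert('f')): buffer="rfrgybfr" (len 8), cursors c1@2 c2@7, authorship .1....2.
After op 7 (add_cursor(4)): buffer="rfrgybfr" (len 8), cursors c1@2 c3@4 c2@7, authorship .1....2.
Authorship (.=original, N=cursor N): . 1 . . . . 2 .
Index 1: author = 1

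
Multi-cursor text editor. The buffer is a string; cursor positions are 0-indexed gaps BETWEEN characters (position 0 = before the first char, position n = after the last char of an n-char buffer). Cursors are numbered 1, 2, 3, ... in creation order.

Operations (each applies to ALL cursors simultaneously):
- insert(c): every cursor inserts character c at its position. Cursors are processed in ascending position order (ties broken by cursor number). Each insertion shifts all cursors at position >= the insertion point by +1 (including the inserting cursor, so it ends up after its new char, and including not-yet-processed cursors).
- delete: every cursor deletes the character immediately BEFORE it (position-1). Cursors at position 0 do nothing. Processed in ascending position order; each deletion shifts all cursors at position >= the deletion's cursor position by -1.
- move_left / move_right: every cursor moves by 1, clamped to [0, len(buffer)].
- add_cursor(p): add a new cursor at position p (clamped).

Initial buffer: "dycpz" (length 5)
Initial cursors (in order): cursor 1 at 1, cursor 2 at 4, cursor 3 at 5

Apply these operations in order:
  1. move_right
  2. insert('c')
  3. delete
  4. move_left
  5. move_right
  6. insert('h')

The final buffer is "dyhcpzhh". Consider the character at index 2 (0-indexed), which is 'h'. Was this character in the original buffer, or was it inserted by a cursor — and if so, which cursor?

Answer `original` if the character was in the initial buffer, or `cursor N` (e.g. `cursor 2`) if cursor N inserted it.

After op 1 (move_right): buffer="dycpz" (len 5), cursors c1@2 c2@5 c3@5, authorship .....
After op 2 (insert('c')): buffer="dyccpzcc" (len 8), cursors c1@3 c2@8 c3@8, authorship ..1...23
After op 3 (delete): buffer="dycpz" (len 5), cursors c1@2 c2@5 c3@5, authorship .....
After op 4 (move_left): buffer="dycpz" (len 5), cursors c1@1 c2@4 c3@4, authorship .....
After op 5 (move_right): buffer="dycpz" (len 5), cursors c1@2 c2@5 c3@5, authorship .....
After op 6 (insert('h')): buffer="dyhcpzhh" (len 8), cursors c1@3 c2@8 c3@8, authorship ..1...23
Authorship (.=original, N=cursor N): . . 1 . . . 2 3
Index 2: author = 1

Answer: cursor 1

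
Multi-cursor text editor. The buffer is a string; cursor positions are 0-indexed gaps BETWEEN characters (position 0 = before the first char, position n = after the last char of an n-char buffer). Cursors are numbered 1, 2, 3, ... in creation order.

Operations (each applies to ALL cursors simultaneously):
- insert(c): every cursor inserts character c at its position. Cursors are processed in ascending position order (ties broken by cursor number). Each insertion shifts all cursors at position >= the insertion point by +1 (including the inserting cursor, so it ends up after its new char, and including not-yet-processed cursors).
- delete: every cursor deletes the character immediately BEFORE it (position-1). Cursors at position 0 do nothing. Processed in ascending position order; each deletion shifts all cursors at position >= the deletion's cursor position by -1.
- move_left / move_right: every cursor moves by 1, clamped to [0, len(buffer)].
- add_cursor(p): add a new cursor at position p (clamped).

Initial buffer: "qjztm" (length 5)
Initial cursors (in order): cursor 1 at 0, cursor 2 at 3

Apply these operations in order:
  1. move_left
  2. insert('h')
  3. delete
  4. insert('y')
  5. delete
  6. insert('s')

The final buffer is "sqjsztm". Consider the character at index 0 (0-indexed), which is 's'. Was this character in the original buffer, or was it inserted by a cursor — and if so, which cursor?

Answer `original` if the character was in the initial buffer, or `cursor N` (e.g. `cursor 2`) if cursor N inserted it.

Answer: cursor 1

Derivation:
After op 1 (move_left): buffer="qjztm" (len 5), cursors c1@0 c2@2, authorship .....
After op 2 (insert('h')): buffer="hqjhztm" (len 7), cursors c1@1 c2@4, authorship 1..2...
After op 3 (delete): buffer="qjztm" (len 5), cursors c1@0 c2@2, authorship .....
After op 4 (insert('y')): buffer="yqjyztm" (len 7), cursors c1@1 c2@4, authorship 1..2...
After op 5 (delete): buffer="qjztm" (len 5), cursors c1@0 c2@2, authorship .....
After op 6 (insert('s')): buffer="sqjsztm" (len 7), cursors c1@1 c2@4, authorship 1..2...
Authorship (.=original, N=cursor N): 1 . . 2 . . .
Index 0: author = 1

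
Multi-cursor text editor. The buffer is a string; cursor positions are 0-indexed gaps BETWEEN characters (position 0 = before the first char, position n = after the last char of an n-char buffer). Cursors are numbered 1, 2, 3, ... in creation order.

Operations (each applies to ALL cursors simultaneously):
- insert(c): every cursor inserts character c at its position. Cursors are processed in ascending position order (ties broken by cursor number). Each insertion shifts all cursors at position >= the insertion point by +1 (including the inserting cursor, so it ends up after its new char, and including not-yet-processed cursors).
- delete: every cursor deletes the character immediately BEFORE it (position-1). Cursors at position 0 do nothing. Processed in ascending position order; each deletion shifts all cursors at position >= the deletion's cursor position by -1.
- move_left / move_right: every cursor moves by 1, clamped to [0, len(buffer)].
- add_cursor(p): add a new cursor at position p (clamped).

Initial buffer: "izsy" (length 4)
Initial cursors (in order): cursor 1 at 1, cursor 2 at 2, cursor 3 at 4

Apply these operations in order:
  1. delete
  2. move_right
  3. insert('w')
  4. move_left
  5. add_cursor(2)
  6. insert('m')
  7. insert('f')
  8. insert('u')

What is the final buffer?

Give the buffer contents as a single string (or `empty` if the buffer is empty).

Answer: swmfuwmmmfffuuuw

Derivation:
After op 1 (delete): buffer="s" (len 1), cursors c1@0 c2@0 c3@1, authorship .
After op 2 (move_right): buffer="s" (len 1), cursors c1@1 c2@1 c3@1, authorship .
After op 3 (insert('w')): buffer="swww" (len 4), cursors c1@4 c2@4 c3@4, authorship .123
After op 4 (move_left): buffer="swww" (len 4), cursors c1@3 c2@3 c3@3, authorship .123
After op 5 (add_cursor(2)): buffer="swww" (len 4), cursors c4@2 c1@3 c2@3 c3@3, authorship .123
After op 6 (insert('m')): buffer="swmwmmmw" (len 8), cursors c4@3 c1@7 c2@7 c3@7, authorship .1421233
After op 7 (insert('f')): buffer="swmfwmmmfffw" (len 12), cursors c4@4 c1@11 c2@11 c3@11, authorship .14421231233
After op 8 (insert('u')): buffer="swmfuwmmmfffuuuw" (len 16), cursors c4@5 c1@15 c2@15 c3@15, authorship .144421231231233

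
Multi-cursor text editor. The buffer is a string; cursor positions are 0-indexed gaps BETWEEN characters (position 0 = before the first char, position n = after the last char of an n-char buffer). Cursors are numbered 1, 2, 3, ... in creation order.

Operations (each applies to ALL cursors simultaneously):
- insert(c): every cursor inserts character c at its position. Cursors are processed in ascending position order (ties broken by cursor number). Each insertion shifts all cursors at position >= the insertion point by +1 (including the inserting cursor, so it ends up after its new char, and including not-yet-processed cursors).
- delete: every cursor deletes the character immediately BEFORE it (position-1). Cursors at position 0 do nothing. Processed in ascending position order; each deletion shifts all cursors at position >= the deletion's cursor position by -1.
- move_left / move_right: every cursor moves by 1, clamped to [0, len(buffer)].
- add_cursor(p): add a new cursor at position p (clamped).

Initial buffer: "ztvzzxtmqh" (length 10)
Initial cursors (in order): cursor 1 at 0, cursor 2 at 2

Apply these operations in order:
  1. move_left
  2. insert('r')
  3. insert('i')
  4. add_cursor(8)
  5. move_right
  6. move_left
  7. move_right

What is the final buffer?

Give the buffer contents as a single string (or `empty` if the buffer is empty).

After op 1 (move_left): buffer="ztvzzxtmqh" (len 10), cursors c1@0 c2@1, authorship ..........
After op 2 (insert('r')): buffer="rzrtvzzxtmqh" (len 12), cursors c1@1 c2@3, authorship 1.2.........
After op 3 (insert('i')): buffer="rizritvzzxtmqh" (len 14), cursors c1@2 c2@5, authorship 11.22.........
After op 4 (add_cursor(8)): buffer="rizritvzzxtmqh" (len 14), cursors c1@2 c2@5 c3@8, authorship 11.22.........
After op 5 (move_right): buffer="rizritvzzxtmqh" (len 14), cursors c1@3 c2@6 c3@9, authorship 11.22.........
After op 6 (move_left): buffer="rizritvzzxtmqh" (len 14), cursors c1@2 c2@5 c3@8, authorship 11.22.........
After op 7 (move_right): buffer="rizritvzzxtmqh" (len 14), cursors c1@3 c2@6 c3@9, authorship 11.22.........

Answer: rizritvzzxtmqh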